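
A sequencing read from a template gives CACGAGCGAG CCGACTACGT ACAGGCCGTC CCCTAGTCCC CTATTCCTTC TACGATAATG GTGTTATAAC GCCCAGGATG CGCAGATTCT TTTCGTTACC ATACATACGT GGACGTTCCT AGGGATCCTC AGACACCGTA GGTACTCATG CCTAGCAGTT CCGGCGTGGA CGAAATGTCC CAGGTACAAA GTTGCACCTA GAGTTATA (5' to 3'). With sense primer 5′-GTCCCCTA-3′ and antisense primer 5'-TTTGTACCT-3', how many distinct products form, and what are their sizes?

The forward primer GTCCCCTA matches the top strand at positions 28–35, 36–43.
The reverse primer's reverse complement is AGGTACAAA, matching at positions 182–190.
Each forward site pairs with the reverse site to give a product ending at position 190: sizes 163, 155 bp.

Two products: 163 bp, 155 bp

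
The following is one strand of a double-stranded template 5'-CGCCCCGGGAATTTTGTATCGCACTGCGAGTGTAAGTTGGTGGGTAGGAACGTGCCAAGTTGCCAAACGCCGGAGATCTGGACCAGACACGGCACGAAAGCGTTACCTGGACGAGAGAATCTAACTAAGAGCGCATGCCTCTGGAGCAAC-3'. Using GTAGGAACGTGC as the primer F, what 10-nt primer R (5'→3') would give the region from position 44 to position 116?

5'-TCTCGTCCAG-3'

The product's 3' end on the top strand is position 116.
The reverse primer anneals to the top strand over positions 107–116, i.e. to CTGGACGAGA.
Its sequence written 5'→3' is the reverse complement: TCTCGTCCAG.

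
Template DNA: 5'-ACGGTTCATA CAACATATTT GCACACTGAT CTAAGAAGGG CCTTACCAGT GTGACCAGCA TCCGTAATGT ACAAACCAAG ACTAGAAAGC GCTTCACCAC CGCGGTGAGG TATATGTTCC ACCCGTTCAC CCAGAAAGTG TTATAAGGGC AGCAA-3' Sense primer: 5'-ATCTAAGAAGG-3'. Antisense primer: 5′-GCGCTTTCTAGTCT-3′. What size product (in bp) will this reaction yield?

Forward primer ATCTAAGAAGG is found on the top strand at positions 29–39.
The reverse primer's reverse complement is AGACTAGAAAGCGC, which matches the template at positions 79–92.
Product length = (reverse-primer end) − (forward-primer start) + 1 = 92 − 29 + 1 = 64 bp.

64 bp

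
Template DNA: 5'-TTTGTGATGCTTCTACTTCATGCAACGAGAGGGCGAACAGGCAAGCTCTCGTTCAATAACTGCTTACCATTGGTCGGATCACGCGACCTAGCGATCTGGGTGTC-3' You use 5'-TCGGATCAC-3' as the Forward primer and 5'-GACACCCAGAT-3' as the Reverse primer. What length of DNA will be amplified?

Forward primer TCGGATCAC is found on the top strand at positions 74–82.
The reverse primer's reverse complement is ATCTGGGTGTC, which matches the template at positions 94–104.
Product length = (reverse-primer end) − (forward-primer start) + 1 = 104 − 74 + 1 = 31 bp.

31 bp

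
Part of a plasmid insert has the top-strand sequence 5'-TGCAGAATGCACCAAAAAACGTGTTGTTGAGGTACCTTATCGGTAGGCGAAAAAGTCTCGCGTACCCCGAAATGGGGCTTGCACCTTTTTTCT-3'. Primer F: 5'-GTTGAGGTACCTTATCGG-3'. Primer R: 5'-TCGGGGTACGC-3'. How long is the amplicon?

45 bp

Scanning the template, GTTGAGGTACCTTATCGG occurs at positions 26–43; this primer anneals to the bottom strand there with its 3' end pointing downstream.
Reverse complement of the reverse primer: GCGTACCCCGA. This occurs on the top strand at positions 60–70.
Amplicon spans positions 26–70: 45 bp.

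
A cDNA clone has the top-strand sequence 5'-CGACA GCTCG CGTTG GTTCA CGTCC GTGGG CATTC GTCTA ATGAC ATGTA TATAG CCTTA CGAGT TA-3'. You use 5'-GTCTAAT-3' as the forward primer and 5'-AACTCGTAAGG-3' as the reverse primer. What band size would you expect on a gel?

31 bp

The forward primer matches the template at positions 36–42.
Reverse complement of the reverse primer: CCTTACGAGTT. This occurs on the top strand at positions 56–66.
Product length = (reverse-primer end) − (forward-primer start) + 1 = 66 − 36 + 1 = 31 bp.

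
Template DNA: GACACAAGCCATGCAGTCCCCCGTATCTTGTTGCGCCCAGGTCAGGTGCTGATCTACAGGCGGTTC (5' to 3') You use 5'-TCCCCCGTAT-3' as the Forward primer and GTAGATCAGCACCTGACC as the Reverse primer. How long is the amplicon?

The forward primer matches the template at positions 17–26.
Taking the reverse complement of GTAGATCAGCACCTGACC gives GGTCAGGTGCTGATCTAC, found at positions 40–57 on the template; the primer anneals here to the top strand with its 3' end pointing upstream.
Product length = (reverse-primer end) − (forward-primer start) + 1 = 57 − 17 + 1 = 41 bp.

41 bp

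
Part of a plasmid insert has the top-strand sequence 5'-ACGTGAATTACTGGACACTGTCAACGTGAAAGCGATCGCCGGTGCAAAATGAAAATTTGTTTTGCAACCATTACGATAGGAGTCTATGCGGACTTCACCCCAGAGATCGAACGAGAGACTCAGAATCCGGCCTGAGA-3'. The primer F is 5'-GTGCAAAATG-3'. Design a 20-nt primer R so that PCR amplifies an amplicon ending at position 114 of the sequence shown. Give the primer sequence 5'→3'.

5'-TCGTTCGATCTCTGGGGTGA-3'

The forward primer binds at positions 42–51; the product's 3' end on the top strand is position 114.
The reverse primer anneals to the top strand over positions 95–114, i.e. to TCACCCCAGAGATCGAACGA.
Its sequence written 5'→3' is the reverse complement: TCGTTCGATCTCTGGGGTGA.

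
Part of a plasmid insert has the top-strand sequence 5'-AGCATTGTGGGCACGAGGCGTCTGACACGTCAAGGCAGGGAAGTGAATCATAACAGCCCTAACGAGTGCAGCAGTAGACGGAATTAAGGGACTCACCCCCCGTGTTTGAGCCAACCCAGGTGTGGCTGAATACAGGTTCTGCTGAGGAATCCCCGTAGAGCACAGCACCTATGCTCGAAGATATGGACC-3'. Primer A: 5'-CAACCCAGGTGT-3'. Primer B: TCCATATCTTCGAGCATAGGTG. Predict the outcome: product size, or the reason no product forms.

Primer A (CAACCCAGGTGT) matches the top strand at positions 112–123; it acts as a forward primer.
Primer B's reverse complement is CACCTATGCTCGAAGATATGGA, matching the top strand at positions 166–187; it acts as a reverse primer.
The 3' ends face each other across positions 112–187, giving a 76 bp product.

Yes — a 76 bp product.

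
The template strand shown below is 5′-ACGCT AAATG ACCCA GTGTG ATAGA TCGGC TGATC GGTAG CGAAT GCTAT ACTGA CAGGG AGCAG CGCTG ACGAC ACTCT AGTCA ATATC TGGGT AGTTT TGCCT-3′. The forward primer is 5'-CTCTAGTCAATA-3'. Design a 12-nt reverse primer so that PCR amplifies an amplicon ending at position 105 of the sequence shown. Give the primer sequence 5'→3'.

5'-AGGCAAAACTAC-3'

The forward primer binds at positions 77–88; the product's 3' end on the top strand is position 105.
The reverse primer anneals to the top strand over positions 94–105, i.e. to GTAGTTTTGCCT.
Its sequence written 5'→3' is the reverse complement: AGGCAAAACTAC.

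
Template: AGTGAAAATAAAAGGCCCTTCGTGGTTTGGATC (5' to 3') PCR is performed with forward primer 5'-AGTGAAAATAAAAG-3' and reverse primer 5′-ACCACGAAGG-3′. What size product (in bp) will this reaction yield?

26 bp

Scanning the template, AGTGAAAATAAAAG occurs at positions 1–14; this primer anneals to the bottom strand there with its 3' end pointing downstream.
The reverse primer's reverse complement is CCTTCGTGGT, which matches the template at positions 17–26.
The product runs from position 1 to position 26, so its length is 26 − 1 + 1 = 26 bp.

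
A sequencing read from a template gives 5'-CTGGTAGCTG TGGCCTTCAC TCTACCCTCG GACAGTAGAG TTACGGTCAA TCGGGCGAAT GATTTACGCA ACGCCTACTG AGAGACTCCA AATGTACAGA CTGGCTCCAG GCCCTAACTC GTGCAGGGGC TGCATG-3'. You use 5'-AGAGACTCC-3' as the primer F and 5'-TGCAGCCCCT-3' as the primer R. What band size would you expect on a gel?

54 bp

The forward primer matches the template at positions 81–89.
Taking the reverse complement of TGCAGCCCCT gives AGGGGCTGCA, found at positions 125–134 on the template; the primer anneals here to the top strand with its 3' end pointing upstream.
Amplicon spans positions 81–134: 54 bp.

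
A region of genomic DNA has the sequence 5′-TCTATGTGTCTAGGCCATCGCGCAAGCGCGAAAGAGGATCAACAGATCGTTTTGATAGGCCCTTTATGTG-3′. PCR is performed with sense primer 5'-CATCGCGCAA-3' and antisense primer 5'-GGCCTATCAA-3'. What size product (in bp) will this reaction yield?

Forward primer CATCGCGCAA is found on the top strand at positions 16–25.
The reverse primer's reverse complement is TTGATAGGCC, which matches the template at positions 52–61.
The product runs from position 16 to position 61, so its length is 61 − 16 + 1 = 46 bp.

46 bp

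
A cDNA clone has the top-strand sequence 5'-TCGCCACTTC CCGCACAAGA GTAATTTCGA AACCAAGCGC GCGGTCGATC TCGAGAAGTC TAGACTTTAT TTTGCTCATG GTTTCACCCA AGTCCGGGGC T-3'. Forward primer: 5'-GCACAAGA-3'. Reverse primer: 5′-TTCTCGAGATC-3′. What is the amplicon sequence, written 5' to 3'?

5'-GCACAAGAGTAATTTCGAAACCAAGCGCGCGGTCGATCTCGAGAA-3'

Scanning the template, GCACAAGA occurs at positions 13–20; this primer anneals to the bottom strand there with its 3' end pointing downstream.
Taking the reverse complement of TTCTCGAGATC gives GATCTCGAGAA, found at positions 47–57 on the template; the primer anneals here to the top strand with its 3' end pointing upstream.
The product is the template from position 13 through 57 (45 bp).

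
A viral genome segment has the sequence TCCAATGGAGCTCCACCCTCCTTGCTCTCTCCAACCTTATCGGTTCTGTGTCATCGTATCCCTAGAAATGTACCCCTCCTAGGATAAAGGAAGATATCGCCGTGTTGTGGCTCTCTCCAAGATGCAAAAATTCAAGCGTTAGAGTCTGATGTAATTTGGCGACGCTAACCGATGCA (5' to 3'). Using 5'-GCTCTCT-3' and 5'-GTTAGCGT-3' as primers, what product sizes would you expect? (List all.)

The forward primer GCTCTCT matches the top strand at positions 24–30, 110–116.
The reverse primer's reverse complement is ACGCTAAC, matching at positions 162–169.
Each forward site pairs with the reverse site to give a product ending at position 169: sizes 146, 60 bp.

146 bp, 60 bp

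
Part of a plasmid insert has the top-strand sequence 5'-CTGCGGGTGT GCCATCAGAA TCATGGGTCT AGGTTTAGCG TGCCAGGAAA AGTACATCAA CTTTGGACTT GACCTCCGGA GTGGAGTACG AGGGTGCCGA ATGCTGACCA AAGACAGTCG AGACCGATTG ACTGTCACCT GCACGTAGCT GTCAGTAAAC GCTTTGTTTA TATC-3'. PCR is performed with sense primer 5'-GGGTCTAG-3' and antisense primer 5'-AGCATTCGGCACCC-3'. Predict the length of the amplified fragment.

81 bp

Forward primer GGGTCTAG is found on the top strand at positions 25–32.
Taking the reverse complement of AGCATTCGGCACCC gives GGGTGCCGAATGCT, found at positions 92–105 on the template; the primer anneals here to the top strand with its 3' end pointing upstream.
Amplicon spans positions 25–105: 81 bp.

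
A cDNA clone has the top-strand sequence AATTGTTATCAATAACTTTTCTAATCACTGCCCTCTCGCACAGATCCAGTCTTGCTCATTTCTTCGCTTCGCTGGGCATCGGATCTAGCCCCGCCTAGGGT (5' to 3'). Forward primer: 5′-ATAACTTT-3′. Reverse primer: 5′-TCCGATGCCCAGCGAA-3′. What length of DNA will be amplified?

72 bp

Scanning the template, ATAACTTT occurs at positions 12–19; this primer anneals to the bottom strand there with its 3' end pointing downstream.
Taking the reverse complement of TCCGATGCCCAGCGAA gives TTCGCTGGGCATCGGA, found at positions 68–83 on the template; the primer anneals here to the top strand with its 3' end pointing upstream.
Product length = (reverse-primer end) − (forward-primer start) + 1 = 83 − 12 + 1 = 72 bp.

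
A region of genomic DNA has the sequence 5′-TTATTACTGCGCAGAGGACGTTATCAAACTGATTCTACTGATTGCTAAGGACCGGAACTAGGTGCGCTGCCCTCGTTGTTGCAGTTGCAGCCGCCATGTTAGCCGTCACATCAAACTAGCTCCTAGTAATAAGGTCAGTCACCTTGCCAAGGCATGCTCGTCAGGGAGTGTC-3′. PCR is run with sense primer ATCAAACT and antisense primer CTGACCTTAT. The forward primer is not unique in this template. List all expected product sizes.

116 bp, 29 bp

The forward primer ATCAAACT matches the top strand at positions 23–30, 110–117.
The reverse primer's reverse complement is ATAAGGTCAG, matching at positions 129–138.
Each forward site pairs with the reverse site to give a product ending at position 138: sizes 116, 29 bp.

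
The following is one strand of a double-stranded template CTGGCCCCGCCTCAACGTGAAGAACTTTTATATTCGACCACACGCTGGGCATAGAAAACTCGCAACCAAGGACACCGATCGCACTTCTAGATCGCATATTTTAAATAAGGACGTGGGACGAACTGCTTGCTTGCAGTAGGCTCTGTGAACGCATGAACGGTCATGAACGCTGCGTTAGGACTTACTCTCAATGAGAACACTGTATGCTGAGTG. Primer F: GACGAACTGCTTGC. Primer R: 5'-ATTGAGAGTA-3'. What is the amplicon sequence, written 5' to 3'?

The forward primer matches the template at positions 117–130.
Reverse complement of the reverse primer: TACTCTCAAT. This occurs on the top strand at positions 183–192.
The product is the template from position 117 through 192 (76 bp).

5'-GACGAACTGCTTGCTTGCAGTAGGCTCTGTGAACGCATGAACGGTCATGAACGCTGCGTTAGGACTTACTCTCAAT-3'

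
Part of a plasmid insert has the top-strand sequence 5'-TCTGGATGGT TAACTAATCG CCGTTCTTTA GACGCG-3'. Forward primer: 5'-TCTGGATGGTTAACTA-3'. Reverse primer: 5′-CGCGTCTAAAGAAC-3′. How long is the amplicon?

36 bp

Scanning the template, TCTGGATGGTTAACTA occurs at positions 1–16; this primer anneals to the bottom strand there with its 3' end pointing downstream.
The reverse primer's reverse complement is GTTCTTTAGACGCG, which matches the template at positions 23–36.
Amplicon spans positions 1–36: 36 bp.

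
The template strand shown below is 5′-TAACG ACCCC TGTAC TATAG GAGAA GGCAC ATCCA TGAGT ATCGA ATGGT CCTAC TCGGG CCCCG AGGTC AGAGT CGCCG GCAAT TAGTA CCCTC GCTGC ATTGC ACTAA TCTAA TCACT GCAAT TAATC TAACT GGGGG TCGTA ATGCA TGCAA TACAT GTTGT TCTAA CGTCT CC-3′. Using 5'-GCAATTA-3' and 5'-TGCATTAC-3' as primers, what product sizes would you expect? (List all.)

The forward primer GCAATTA matches the top strand at positions 81–87, 121–127.
The reverse primer's reverse complement is GTAATGCA, matching at positions 143–150.
Each forward site pairs with the reverse site to give a product ending at position 150: sizes 70, 30 bp.

70 bp, 30 bp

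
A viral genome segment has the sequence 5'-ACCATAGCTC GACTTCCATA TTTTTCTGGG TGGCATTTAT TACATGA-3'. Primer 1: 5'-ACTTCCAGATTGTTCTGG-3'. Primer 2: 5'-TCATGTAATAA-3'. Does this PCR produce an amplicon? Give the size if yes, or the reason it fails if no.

Primer 1 (ACTTCCAGATTGTTCTGG) does not match the top strand, and its reverse complement CCAGAACAATCTGGAAGT does not match either.
With no annealing site for primer 1, no amplification occurs.

No product — primer 1 has no binding site in the template.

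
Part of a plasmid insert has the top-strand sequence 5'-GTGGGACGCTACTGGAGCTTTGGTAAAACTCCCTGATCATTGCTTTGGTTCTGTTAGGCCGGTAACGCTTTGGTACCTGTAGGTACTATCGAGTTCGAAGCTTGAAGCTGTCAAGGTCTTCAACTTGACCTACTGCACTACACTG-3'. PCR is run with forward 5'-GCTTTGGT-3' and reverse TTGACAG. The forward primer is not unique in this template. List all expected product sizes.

98 bp, 73 bp, 48 bp

The forward primer GCTTTGGT matches the top strand at positions 17–24, 42–49, 67–74.
The reverse primer's reverse complement is CTGTCAA, matching at positions 108–114.
Each forward site pairs with the reverse site to give a product ending at position 114: sizes 98, 73, 48 bp.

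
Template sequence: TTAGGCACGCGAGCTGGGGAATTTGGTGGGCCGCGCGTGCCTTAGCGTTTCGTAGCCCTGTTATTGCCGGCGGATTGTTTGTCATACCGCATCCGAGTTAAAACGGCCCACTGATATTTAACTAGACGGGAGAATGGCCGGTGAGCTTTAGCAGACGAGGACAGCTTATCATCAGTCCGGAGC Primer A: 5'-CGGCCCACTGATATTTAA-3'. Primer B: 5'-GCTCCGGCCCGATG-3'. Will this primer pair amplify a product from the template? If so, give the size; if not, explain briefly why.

Primer B (GCTCCGGCCCGATG) does not match the top strand, and its reverse complement CATCGGGCCGGAGC does not match either.
With no annealing site for primer B, no amplification occurs.

No product — primer B has no binding site in the template.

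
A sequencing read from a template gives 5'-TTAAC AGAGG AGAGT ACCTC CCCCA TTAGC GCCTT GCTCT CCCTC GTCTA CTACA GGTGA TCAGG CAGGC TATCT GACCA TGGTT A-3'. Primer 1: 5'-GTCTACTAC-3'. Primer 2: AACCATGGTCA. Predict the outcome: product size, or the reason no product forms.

Primer 1 (GTCTACTAC) matches the top strand at positions 46–54; it acts as a forward primer.
Primer 2's reverse complement is TGACCATGGTT, matching the top strand at positions 75–85; it acts as a reverse primer.
The 3' ends face each other across positions 46–85, giving a 40 bp product.

Yes — a 40 bp product.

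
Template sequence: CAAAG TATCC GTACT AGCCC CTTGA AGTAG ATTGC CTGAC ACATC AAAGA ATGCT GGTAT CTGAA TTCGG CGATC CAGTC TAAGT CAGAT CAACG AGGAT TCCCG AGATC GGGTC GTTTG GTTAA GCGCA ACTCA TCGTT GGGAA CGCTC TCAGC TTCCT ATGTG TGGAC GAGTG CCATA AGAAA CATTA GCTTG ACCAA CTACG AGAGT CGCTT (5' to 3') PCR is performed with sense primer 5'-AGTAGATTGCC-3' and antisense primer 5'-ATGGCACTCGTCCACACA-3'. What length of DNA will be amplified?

Scanning the template, AGTAGATTGCC occurs at positions 26–36; this primer anneals to the bottom strand there with its 3' end pointing downstream.
Taking the reverse complement of ATGGCACTCGTCCACACA gives TGTGTGGACGAGTGCCAT, found at positions 162–179 on the template; the primer anneals here to the top strand with its 3' end pointing upstream.
Amplicon spans positions 26–179: 154 bp.

154 bp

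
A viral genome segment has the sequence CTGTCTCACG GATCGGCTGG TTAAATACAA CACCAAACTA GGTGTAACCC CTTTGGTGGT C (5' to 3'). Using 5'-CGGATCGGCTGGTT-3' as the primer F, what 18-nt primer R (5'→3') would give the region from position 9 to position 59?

5'-CCACCAAAGGGGTTACAC-3'

The product's 3' end on the top strand is position 59.
The reverse primer anneals to the top strand over positions 42–59, i.e. to GTGTAACCCCTTTGGTGG.
Its sequence written 5'→3' is the reverse complement: CCACCAAAGGGGTTACAC.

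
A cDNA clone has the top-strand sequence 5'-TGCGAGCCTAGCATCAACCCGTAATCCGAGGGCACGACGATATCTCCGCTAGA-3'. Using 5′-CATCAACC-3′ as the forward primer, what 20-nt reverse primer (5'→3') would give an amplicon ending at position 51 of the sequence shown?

5'-TAGCGGAGATATCGTCGTGC-3'

The forward primer binds at positions 12–19; the product's 3' end on the top strand is position 51.
The reverse primer anneals to the top strand over positions 32–51, i.e. to GCACGACGATATCTCCGCTA.
Its sequence written 5'→3' is the reverse complement: TAGCGGAGATATCGTCGTGC.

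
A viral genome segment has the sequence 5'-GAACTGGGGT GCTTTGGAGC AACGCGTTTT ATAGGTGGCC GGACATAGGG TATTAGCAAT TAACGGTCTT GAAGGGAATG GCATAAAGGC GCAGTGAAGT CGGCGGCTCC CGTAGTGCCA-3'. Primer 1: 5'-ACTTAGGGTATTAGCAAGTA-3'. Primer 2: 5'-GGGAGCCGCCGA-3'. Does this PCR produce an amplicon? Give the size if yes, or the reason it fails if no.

Primer 1 (ACTTAGGGTATTAGCAAGTA) does not match the top strand, and its reverse complement TACTTGCTAATACCCTAAGT does not match either.
With no annealing site for primer 1, no amplification occurs.

No product — primer 1 has no binding site in the template.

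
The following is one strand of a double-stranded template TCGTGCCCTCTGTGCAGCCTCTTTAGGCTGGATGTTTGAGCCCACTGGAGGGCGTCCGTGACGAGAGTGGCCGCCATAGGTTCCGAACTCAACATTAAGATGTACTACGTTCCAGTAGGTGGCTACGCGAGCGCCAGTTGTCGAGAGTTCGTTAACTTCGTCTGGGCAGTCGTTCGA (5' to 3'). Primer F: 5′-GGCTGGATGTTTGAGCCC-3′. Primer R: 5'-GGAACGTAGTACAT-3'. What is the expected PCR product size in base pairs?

Forward primer GGCTGGATGTTTGAGCCC is found on the top strand at positions 26–43.
Taking the reverse complement of GGAACGTAGTACAT gives ATGTACTACGTTCC, found at positions 100–113 on the template; the primer anneals here to the top strand with its 3' end pointing upstream.
The product runs from position 26 to position 113, so its length is 113 − 26 + 1 = 88 bp.

88 bp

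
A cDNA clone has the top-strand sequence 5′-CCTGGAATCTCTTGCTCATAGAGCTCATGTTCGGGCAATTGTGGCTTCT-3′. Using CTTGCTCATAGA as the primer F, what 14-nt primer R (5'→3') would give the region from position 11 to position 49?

The product's 3' end on the top strand is position 49.
The reverse primer anneals to the top strand over positions 36–49, i.e. to CAATTGTGGCTTCT.
Its sequence written 5'→3' is the reverse complement: AGAAGCCACAATTG.

5'-AGAAGCCACAATTG-3'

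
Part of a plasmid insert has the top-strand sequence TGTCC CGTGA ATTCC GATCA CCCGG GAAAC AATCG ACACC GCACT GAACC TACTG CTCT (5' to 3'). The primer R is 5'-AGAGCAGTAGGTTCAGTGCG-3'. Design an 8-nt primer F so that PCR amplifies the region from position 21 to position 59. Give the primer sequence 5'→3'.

5'-CCCGGGAA-3'

The reverse primer's reverse complement CGCACTGAACCTACTGCTCT matches the template at positions 40–59; the product starts at position 21.
The forward primer is identical to the top strand over positions 21–28: CCCGGGAA.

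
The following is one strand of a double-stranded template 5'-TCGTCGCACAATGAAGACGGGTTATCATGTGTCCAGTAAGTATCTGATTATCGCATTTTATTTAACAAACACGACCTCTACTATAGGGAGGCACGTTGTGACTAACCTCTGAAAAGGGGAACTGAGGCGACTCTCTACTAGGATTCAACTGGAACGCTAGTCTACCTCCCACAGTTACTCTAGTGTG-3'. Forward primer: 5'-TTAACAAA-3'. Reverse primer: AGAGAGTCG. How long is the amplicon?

Scanning the template, TTAACAAA occurs at positions 62–69; this primer anneals to the bottom strand there with its 3' end pointing downstream.
The reverse primer's reverse complement is CGACTCTCT, which matches the template at positions 128–136.
Amplicon spans positions 62–136: 75 bp.

75 bp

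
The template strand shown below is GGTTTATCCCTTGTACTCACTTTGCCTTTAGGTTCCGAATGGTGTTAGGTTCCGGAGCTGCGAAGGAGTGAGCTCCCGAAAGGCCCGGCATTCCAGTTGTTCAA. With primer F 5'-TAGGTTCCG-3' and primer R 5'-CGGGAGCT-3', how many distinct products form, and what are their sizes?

The forward primer TAGGTTCCG matches the top strand at positions 29–37, 46–54.
The reverse primer's reverse complement is AGCTCCCG, matching at positions 71–78.
Each forward site pairs with the reverse site to give a product ending at position 78: sizes 50, 33 bp.

Two products: 50 bp, 33 bp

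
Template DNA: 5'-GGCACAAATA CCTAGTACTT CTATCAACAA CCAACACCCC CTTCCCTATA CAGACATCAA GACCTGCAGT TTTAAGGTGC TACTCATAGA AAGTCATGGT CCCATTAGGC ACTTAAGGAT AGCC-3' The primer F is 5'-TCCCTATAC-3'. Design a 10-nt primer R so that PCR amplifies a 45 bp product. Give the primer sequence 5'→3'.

The forward primer binds at positions 43–51, so a 45 bp product ends at position 43 + 45 − 1 = 87.
The reverse primer anneals to the top strand over positions 78–87, i.e. to TGCTACTCAT.
Its sequence written 5'→3' is the reverse complement: ATGAGTAGCA.

5'-ATGAGTAGCA-3'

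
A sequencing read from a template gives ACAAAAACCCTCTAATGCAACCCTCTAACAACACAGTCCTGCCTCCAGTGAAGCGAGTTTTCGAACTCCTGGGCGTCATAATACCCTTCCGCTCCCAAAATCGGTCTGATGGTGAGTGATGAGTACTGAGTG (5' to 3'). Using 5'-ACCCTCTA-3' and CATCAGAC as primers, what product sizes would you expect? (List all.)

The forward primer ACCCTCTA matches the top strand at positions 7–14, 20–27.
The reverse primer's reverse complement is GTCTGATG, matching at positions 104–111.
Each forward site pairs with the reverse site to give a product ending at position 111: sizes 105, 92 bp.

105 bp, 92 bp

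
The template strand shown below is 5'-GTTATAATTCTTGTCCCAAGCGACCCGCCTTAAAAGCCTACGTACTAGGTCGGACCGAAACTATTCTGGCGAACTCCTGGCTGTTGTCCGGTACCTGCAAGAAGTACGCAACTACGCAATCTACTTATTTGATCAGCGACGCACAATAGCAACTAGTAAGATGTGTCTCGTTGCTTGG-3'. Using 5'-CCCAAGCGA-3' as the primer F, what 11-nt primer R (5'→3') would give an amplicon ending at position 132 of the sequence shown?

5'-TCAAATAAGTA-3'

The forward primer binds at positions 15–23; the product's 3' end on the top strand is position 132.
The reverse primer anneals to the top strand over positions 122–132, i.e. to TACTTATTTGA.
Its sequence written 5'→3' is the reverse complement: TCAAATAAGTA.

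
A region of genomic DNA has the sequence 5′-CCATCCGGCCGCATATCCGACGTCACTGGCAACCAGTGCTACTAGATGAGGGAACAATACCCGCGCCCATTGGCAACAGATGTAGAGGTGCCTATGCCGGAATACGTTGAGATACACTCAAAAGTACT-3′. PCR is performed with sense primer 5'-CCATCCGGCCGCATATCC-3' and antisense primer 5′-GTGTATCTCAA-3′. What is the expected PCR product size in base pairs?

117 bp

The forward primer matches the template at positions 1–18.
Reverse complement of the reverse primer: TTGAGATACAC. This occurs on the top strand at positions 107–117.
Amplicon spans positions 1–117: 117 bp.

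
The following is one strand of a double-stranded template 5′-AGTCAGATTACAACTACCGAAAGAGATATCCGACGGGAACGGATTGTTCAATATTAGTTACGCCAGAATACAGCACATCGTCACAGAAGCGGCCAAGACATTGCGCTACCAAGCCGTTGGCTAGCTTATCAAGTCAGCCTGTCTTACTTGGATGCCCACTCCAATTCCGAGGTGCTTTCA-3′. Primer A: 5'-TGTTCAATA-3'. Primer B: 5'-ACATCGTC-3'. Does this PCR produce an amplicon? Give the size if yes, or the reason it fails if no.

No product — both primers anneal to the same strand and extend in the same direction.

Primer A (TGTTCAATA) matches the top strand at positions 45–53 (3' end points downstream).
Primer B (ACATCGTC) also matches the top strand directly, at positions 75–82 — its reverse complement GACGATGT is not present.
Both primers anneal to the bottom strand with 3' ends pointing the same way, so neither can prime synthesis back toward the other.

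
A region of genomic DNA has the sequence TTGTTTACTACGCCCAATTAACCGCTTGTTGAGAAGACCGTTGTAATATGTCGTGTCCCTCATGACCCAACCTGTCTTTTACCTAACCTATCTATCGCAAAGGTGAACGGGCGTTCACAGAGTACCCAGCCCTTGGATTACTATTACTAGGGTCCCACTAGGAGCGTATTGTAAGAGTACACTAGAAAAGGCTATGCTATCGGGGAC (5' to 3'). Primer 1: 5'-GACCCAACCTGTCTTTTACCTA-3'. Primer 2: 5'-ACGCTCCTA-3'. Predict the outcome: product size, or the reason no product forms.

Primer 1 (GACCCAACCTGTCTTTTACCTA) matches the top strand at positions 64–85; it acts as a forward primer.
Primer 2's reverse complement is TAGGAGCGT, matching the top strand at positions 159–167; it acts as a reverse primer.
The 3' ends face each other across positions 64–167, giving a 104 bp product.

Yes — a 104 bp product.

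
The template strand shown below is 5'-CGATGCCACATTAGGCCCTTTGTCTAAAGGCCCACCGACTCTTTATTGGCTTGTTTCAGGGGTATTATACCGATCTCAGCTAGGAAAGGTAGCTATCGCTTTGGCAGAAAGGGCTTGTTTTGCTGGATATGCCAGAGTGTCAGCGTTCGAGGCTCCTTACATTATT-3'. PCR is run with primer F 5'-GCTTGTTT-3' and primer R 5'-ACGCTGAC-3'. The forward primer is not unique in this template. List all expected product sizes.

The forward primer GCTTGTTT matches the top strand at positions 49–56, 113–120.
The reverse primer's reverse complement is GTCAGCGT, matching at positions 139–146.
Each forward site pairs with the reverse site to give a product ending at position 146: sizes 98, 34 bp.

98 bp, 34 bp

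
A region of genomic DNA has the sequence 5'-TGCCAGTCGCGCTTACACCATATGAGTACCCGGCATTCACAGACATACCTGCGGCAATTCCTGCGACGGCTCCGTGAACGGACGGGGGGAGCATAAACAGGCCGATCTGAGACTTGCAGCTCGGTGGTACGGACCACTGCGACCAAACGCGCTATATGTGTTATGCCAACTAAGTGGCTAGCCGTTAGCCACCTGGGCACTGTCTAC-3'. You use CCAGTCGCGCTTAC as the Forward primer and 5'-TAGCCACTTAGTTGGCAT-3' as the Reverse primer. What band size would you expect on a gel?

The forward primer matches the template at positions 3–16.
Taking the reverse complement of TAGCCACTTAGTTGGCAT gives ATGCCAACTAAGTGGCTA, found at positions 163–180 on the template; the primer anneals here to the top strand with its 3' end pointing upstream.
The product runs from position 3 to position 180, so its length is 180 − 3 + 1 = 178 bp.

178 bp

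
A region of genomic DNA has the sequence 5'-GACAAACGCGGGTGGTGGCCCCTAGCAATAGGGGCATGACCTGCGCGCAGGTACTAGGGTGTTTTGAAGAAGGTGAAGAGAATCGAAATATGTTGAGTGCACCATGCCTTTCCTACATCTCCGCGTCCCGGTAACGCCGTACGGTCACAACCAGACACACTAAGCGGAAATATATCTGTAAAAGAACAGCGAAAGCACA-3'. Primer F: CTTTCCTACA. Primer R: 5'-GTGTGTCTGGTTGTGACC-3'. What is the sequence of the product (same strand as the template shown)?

Forward primer CTTTCCTACA is found on the top strand at positions 108–117.
Taking the reverse complement of GTGTGTCTGGTTGTGACC gives GGTCACAACCAGACACAC, found at positions 143–160 on the template; the primer anneals here to the top strand with its 3' end pointing upstream.
The product is the template from position 108 through 160 (53 bp).

5'-CTTTCCTACATCTCCGCGTCCCGGTAACGCCGTACGGTCACAACCAGACACAC-3'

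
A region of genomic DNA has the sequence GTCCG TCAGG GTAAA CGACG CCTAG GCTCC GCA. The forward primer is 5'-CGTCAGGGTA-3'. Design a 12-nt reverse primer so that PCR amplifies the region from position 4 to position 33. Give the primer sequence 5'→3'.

5'-TGCGGAGCCTAG-3'

The product's 3' end on the top strand is position 33.
The reverse primer anneals to the top strand over positions 22–33, i.e. to CTAGGCTCCGCA.
Its sequence written 5'→3' is the reverse complement: TGCGGAGCCTAG.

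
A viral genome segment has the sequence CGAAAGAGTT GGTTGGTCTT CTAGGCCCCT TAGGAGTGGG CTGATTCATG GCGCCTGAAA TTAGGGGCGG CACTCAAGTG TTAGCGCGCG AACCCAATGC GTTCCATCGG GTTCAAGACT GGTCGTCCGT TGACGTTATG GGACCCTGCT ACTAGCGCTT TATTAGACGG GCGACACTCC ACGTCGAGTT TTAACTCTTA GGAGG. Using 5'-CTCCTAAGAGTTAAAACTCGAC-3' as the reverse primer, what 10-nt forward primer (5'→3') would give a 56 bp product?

The reverse primer's reverse complement GTCGAGTTTTAACTCTTAGGAG matches the template at positions 183–204, so the product ends at position 204.
A 56 bp product then starts at position 204 − 56 + 1 = 149.
The forward primer is identical to the top strand there: CTACTAGCGC.

5'-CTACTAGCGC-3'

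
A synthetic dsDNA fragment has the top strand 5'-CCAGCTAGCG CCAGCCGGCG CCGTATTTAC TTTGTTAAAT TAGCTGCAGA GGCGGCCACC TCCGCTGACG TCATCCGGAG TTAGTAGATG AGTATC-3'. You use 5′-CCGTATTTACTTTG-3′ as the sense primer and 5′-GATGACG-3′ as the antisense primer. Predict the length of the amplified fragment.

55 bp

The forward primer matches the template at positions 21–34.
The reverse primer's reverse complement is CGTCATC, which matches the template at positions 69–75.
The product runs from position 21 to position 75, so its length is 75 − 21 + 1 = 55 bp.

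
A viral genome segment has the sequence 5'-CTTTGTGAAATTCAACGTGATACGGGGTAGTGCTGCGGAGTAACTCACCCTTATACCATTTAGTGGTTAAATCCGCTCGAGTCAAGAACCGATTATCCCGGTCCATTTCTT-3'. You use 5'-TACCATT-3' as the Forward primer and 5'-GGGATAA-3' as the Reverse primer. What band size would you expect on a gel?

46 bp

Forward primer TACCATT is found on the top strand at positions 54–60.
Taking the reverse complement of GGGATAA gives TTATCCC, found at positions 93–99 on the template; the primer anneals here to the top strand with its 3' end pointing upstream.
Product length = (reverse-primer end) − (forward-primer start) + 1 = 99 − 54 + 1 = 46 bp.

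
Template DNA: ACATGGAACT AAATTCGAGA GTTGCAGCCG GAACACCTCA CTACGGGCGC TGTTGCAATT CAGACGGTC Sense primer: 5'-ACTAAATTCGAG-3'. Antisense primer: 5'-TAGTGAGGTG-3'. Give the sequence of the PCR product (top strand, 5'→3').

5'-ACTAAATTCGAGAGTTGCAGCCGGAACACCTCACTA-3'

Forward primer ACTAAATTCGAG is found on the top strand at positions 8–19.
Taking the reverse complement of TAGTGAGGTG gives CACCTCACTA, found at positions 34–43 on the template; the primer anneals here to the top strand with its 3' end pointing upstream.
The product is the template from position 8 through 43 (36 bp).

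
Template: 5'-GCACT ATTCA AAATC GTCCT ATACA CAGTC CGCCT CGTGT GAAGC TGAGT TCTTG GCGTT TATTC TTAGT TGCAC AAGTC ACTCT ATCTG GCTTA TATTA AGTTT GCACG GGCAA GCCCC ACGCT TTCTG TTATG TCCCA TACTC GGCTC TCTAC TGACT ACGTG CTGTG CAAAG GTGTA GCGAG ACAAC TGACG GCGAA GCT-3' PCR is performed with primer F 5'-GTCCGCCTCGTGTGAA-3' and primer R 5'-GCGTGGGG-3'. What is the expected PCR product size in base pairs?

Forward primer GTCCGCCTCGTGTGAA is found on the top strand at positions 28–43.
Taking the reverse complement of GCGTGGGG gives CCCCACGC, found at positions 117–124 on the template; the primer anneals here to the top strand with its 3' end pointing upstream.
Product length = (reverse-primer end) − (forward-primer start) + 1 = 124 − 28 + 1 = 97 bp.

97 bp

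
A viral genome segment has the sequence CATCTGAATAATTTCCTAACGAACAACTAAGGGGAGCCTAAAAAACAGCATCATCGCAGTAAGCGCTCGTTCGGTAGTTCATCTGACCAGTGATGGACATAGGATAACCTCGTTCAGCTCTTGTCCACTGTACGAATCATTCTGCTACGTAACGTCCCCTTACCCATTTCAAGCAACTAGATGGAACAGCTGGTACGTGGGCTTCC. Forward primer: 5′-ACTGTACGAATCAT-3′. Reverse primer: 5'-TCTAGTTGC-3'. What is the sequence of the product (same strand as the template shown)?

The forward primer matches the template at positions 127–140.
Reverse complement of the reverse primer: GCAACTAGA. This occurs on the top strand at positions 173–181.
The product is the template from position 127 through 181 (55 bp).

5'-ACTGTACGAATCATTCTGCTACGTAACGTCCCCTTACCCATTTCAAGCAACTAGA-3'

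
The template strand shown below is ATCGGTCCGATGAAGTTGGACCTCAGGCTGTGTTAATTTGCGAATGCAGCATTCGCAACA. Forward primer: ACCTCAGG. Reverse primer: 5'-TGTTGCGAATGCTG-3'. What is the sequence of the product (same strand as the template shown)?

5'-ACCTCAGGCTGTGTTAATTTGCGAATGCAGCATTCGCAACA-3'

The forward primer matches the template at positions 20–27.
Reverse complement of the reverse primer: CAGCATTCGCAACA. This occurs on the top strand at positions 47–60.
The product is the template from position 20 through 60 (41 bp).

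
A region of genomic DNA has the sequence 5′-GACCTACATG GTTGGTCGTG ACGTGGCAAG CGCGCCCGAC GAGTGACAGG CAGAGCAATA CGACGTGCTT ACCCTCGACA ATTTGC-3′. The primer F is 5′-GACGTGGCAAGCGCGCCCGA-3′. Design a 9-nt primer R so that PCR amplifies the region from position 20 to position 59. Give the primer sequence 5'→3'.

5'-ATTGCTCTG-3'

The product's 3' end on the top strand is position 59.
The reverse primer anneals to the top strand over positions 51–59, i.e. to CAGAGCAAT.
Its sequence written 5'→3' is the reverse complement: ATTGCTCTG.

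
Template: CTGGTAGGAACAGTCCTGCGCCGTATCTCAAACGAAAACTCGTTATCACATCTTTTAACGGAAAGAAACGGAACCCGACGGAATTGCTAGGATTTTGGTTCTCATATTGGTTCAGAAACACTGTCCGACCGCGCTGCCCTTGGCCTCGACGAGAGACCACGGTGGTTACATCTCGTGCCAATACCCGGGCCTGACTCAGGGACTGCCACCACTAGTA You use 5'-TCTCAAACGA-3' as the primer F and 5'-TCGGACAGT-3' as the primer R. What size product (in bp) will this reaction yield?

103 bp

Scanning the template, TCTCAAACGA occurs at positions 26–35; this primer anneals to the bottom strand there with its 3' end pointing downstream.
Taking the reverse complement of TCGGACAGT gives ACTGTCCGA, found at positions 120–128 on the template; the primer anneals here to the top strand with its 3' end pointing upstream.
The product runs from position 26 to position 128, so its length is 128 − 26 + 1 = 103 bp.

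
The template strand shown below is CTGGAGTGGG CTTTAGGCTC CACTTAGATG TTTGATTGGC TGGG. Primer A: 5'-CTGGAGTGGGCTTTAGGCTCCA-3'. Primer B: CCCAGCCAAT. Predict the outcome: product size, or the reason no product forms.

Yes — a 44 bp product.

Primer A (CTGGAGTGGGCTTTAGGCTCCA) matches the top strand at positions 1–22; it acts as a forward primer.
Primer B's reverse complement is ATTGGCTGGG, matching the top strand at positions 35–44; it acts as a reverse primer.
The 3' ends face each other across positions 1–44, giving a 44 bp product.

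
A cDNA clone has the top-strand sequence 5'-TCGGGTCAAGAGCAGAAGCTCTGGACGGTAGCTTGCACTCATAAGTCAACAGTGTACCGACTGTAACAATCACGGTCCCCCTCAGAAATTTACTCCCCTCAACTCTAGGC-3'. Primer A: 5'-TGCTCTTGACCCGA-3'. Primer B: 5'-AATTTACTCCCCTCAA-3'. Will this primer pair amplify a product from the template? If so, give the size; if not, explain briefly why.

No product — the primers' 3' ends point away from each other.

Primer A (TGCTCTTGACCCGA) has reverse complement TCGGGTCAAGAGCA, which matches the top strand at positions 1–14; primer A anneals to the top strand there with its 3' end pointing upstream toward position 1.
Primer B (AATTTACTCCCCTCAA) matches the top strand directly at positions 87–102; it anneals to the bottom strand with its 3' end pointing downstream toward position 102.
The 3' ends diverge (primer A extends toward position 1, primer B toward position 110), so the primers never converge on a shared product.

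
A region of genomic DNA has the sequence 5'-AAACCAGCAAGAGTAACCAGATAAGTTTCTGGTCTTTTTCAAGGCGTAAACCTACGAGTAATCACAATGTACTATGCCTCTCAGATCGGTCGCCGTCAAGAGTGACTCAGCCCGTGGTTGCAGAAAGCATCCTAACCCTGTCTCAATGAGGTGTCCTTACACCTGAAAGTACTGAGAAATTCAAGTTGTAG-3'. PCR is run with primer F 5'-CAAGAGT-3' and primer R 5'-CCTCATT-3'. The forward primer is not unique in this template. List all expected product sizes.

The forward primer CAAGAGT matches the top strand at positions 8–14, 97–103.
The reverse primer's reverse complement is AATGAGG, matching at positions 145–151.
Each forward site pairs with the reverse site to give a product ending at position 151: sizes 144, 55 bp.

144 bp, 55 bp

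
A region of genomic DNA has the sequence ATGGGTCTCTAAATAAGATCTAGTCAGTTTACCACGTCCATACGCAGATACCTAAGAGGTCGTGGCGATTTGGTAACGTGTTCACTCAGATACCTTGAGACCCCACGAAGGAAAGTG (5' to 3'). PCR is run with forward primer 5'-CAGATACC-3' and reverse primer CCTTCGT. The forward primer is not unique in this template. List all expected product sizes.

67 bp, 25 bp

The forward primer CAGATACC matches the top strand at positions 45–52, 87–94.
The reverse primer's reverse complement is ACGAAGG, matching at positions 105–111.
Each forward site pairs with the reverse site to give a product ending at position 111: sizes 67, 25 bp.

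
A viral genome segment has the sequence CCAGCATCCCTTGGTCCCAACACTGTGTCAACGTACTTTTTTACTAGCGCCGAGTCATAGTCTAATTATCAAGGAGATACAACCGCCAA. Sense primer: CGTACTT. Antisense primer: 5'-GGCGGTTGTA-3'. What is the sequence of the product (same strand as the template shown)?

The forward primer matches the template at positions 32–38.
Taking the reverse complement of GGCGGTTGTA gives TACAACCGCC, found at positions 78–87 on the template; the primer anneals here to the top strand with its 3' end pointing upstream.
The product is the template from position 32 through 87 (56 bp).

5'-CGTACTTTTTTACTAGCGCCGAGTCATAGTCTAATTATCAAGGAGATACAACCGCC-3'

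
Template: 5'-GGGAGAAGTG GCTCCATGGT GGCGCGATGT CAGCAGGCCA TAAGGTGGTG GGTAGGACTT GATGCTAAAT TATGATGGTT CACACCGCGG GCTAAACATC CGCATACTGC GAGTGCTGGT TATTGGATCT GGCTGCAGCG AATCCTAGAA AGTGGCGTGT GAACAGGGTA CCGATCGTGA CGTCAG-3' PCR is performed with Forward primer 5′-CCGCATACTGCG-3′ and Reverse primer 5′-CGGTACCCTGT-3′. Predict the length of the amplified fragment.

74 bp

The forward primer matches the template at positions 100–111.
Taking the reverse complement of CGGTACCCTGT gives ACAGGGTACCG, found at positions 163–173 on the template; the primer anneals here to the top strand with its 3' end pointing upstream.
The product runs from position 100 to position 173, so its length is 173 − 100 + 1 = 74 bp.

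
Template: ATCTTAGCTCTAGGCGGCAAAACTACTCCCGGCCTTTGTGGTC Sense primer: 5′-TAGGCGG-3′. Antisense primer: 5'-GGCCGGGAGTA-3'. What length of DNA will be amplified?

24 bp

Forward primer TAGGCGG is found on the top strand at positions 11–17.
Reverse complement of the reverse primer: TACTCCCGGCC. This occurs on the top strand at positions 24–34.
Product length = (reverse-primer end) − (forward-primer start) + 1 = 34 − 11 + 1 = 24 bp.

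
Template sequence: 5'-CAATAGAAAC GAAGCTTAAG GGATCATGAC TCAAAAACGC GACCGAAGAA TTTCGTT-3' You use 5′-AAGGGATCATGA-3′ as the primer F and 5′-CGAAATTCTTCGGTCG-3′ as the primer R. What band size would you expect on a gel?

38 bp

The forward primer matches the template at positions 18–29.
The reverse primer's reverse complement is CGACCGAAGAATTTCG, which matches the template at positions 40–55.
Amplicon spans positions 18–55: 38 bp.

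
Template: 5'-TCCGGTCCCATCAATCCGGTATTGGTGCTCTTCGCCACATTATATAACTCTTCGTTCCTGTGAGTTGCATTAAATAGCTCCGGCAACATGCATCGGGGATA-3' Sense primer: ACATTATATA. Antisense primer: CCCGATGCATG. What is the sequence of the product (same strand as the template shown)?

5'-ACATTATATAACTCTTCGTTCCTGTGAGTTGCATTAAATAGCTCCGGCAACATGCATCGGG-3'

Scanning the template, ACATTATATA occurs at positions 37–46; this primer anneals to the bottom strand there with its 3' end pointing downstream.
Taking the reverse complement of CCCGATGCATG gives CATGCATCGGG, found at positions 87–97 on the template; the primer anneals here to the top strand with its 3' end pointing upstream.
The product is the template from position 37 through 97 (61 bp).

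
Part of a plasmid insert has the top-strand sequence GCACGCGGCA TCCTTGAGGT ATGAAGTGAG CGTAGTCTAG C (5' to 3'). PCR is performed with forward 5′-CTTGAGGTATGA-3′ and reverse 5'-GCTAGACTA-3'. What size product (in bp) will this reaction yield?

The forward primer matches the template at positions 13–24.
Taking the reverse complement of GCTAGACTA gives TAGTCTAGC, found at positions 33–41 on the template; the primer anneals here to the top strand with its 3' end pointing upstream.
The product runs from position 13 to position 41, so its length is 41 − 13 + 1 = 29 bp.

29 bp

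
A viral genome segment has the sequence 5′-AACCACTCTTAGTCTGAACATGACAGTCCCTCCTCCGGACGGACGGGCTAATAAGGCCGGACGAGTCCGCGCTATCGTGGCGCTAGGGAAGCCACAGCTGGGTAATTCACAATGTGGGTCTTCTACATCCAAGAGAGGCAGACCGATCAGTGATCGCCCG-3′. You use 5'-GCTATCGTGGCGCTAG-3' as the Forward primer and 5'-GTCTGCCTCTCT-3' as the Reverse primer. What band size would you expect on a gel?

The forward primer matches the template at positions 71–86.
Reverse complement of the reverse primer: AGAGAGGCAGAC. This occurs on the top strand at positions 132–143.
Amplicon spans positions 71–143: 73 bp.

73 bp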